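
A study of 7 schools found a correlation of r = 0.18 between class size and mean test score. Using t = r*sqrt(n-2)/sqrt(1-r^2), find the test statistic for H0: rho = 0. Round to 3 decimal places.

t = r·√(n−2) / √(1−r²) with r = 0.18, n = 7
  = 0.18·√5 / √(1 − 0.0324)
  = 0.18·2.236068 / 0.983667
  = 0.402492 / 0.983667 = 0.409

0.409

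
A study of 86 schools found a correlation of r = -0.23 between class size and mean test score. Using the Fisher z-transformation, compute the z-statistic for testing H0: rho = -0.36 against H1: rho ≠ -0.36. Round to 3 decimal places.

z_r = atanh(-0.23) = -0.234189,  z_0 = atanh(-0.36) = -0.376886
SE = 1/√(n−3) = 1/√83 = 0.109764
z = (z_r − z_0)/SE = (-0.234189 − (-0.376886)) / 0.109764 = 0.142697 / 0.109764 = 1.300

1.300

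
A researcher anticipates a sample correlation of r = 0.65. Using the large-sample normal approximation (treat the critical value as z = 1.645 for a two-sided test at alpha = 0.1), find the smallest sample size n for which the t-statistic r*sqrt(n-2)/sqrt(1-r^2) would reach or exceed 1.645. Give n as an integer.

6

r√(n−2)/√(1−r²) ≥ 1.645  ⇔  n−2 ≥ (1.645)²·(1−r²)/r²
(1−r²)/r² = (1−0.4225)/0.4225 = 1.3669
n ≥ 2 + 2.706025·1.3669 = 2 + 3.6989 = 5.6989
⌈5.6989⌉ = 6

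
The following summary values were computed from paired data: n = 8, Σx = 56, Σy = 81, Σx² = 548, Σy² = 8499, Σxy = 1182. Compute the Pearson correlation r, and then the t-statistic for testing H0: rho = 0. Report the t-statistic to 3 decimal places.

1.664

Numerator: nΣxy − (Σx)(Σy) = 8·1182 − (56)(81) = 4920
Denominator: √[(nΣx²−(Σx)²)(nΣy²−(Σy)²)]
  nΣx²−(Σx)² = 8·548 − 3136 = 1248;  nΣy²−(Σy)² = 8·8499 − 6561 = 61431
  √(1248·61431) = √76665888 = 8755.9059
r = 4920 / 8755.9059 = 0.5619
t = r·√(n−2)/√(1−r²) = 0.5619·√6 / √(1−0.315732) = 1.376368 / 0.827205 = 1.664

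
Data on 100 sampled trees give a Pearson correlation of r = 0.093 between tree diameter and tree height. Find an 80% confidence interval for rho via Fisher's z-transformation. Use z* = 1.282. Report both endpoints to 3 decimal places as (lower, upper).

(-0.037, 0.220)

Fisher z: z_r = atanh(r) = ½·ln((1+0.093)/(1−0.093)) = 0.093270
SE(z) = 1/√(n−3) = 1/√97 = 0.101535
80% ⇒ z* = 1.282; margin = 1.282·0.101535 = 0.130168
CI on z-scale: (-0.036898, 0.223438)
Back-transform: tanh(-0.036898) = -0.036881, tanh(0.223438) = 0.219792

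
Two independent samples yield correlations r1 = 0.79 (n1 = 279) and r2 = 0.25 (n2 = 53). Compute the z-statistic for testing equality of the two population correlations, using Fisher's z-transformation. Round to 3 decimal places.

z1 = atanh(0.79) = 1.071432,  z2 = atanh(0.25) = 0.255413
SE = √(1/(n1−3) + 1/(n2−3)) = √(1/276 + 1/50) = √(0.0036232 + 0.0200000) = √0.0236232 = 0.153698
z = (z1 − z2)/SE = (1.071432 − 0.255413) / 0.153698 = 0.816019 / 0.153698 = 5.309

5.309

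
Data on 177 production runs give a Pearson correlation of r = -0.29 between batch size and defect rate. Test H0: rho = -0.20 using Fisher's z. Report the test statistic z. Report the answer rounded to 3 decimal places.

Fisher z: atanh(-0.29) = -0.298566, atanh(-0.20) = -0.202733
z = (z_r − z_0)·√(n−3) = (-0.298566 − (-0.202733))·√174 = -0.095833 · 13.190906 = -1.264

-1.264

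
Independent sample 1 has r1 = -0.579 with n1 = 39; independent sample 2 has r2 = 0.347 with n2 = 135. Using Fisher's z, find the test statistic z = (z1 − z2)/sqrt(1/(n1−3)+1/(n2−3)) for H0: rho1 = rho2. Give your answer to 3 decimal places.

z1 = atanh(-0.579) = -0.660957,  z2 = atanh(0.347) = 0.362029
SE = √(1/(n1−3) + 1/(n2−3)) = √(1/36 + 1/132) = √(0.0277778 + 0.0075758) = √0.0353536 = 0.188026
z = (z1 − z2)/SE = (-0.660957 − 0.362029) / 0.188026 = -1.022986 / 0.188026 = -5.441

-5.441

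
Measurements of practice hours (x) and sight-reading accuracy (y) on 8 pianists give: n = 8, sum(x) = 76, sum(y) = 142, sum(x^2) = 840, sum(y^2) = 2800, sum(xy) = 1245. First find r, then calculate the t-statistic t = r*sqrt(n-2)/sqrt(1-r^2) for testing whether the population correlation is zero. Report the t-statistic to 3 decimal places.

S_xy = nΣxy − ΣxΣy = 8·1245 − 76·142 = 9960 − 10792 = -832
S_xx = nΣx² − (Σx)² = 8·840 − 76² = 6720 − 5776 = 944
S_yy = nΣy² − (Σy)² = 8·2800 − 142² = 22400 − 20164 = 2236
r = S_xy / √(S_xx·S_yy) = -832 / √(944·2236) = -832 / √2110784 = -832 / 1452.8537 = -0.5727
t = r·√(n−2)/√(1−r²) = -0.5727·√6 / √(1−0.327985) = -1.402823 / 0.819765 = -1.711

-1.711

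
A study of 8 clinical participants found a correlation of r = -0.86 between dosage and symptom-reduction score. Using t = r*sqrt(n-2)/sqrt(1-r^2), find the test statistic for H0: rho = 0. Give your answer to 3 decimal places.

t = r·√(n−2) / √(1−r²) with r = -0.86, n = 8
  = -0.86·√6 / √(1 − 0.7396)
  = -0.86·2.449490 / 0.510294
  = -2.106561 / 0.510294 = -4.128

-4.128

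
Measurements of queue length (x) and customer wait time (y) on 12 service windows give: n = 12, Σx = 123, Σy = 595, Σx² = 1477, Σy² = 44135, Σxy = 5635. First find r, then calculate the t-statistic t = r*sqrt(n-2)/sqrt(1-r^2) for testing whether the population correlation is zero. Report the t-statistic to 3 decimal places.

-0.854

Numerator: nΣxy − (Σx)(Σy) = 12·5635 − (123)(595) = -5565
Denominator: √[(nΣx²−(Σx)²)(nΣy²−(Σy)²)]
  nΣx²−(Σx)² = 12·1477 − 15129 = 2595;  nΣy²−(Σy)² = 12·44135 − 354025 = 175595
  √(2595·175595) = √455669025 = 21346.4054
r = -5565 / 21346.4054 = -0.2607
t = r·√(n−2)/√(1−r²) = -0.2607·√10 / √(1−0.067964) = -0.824406 / 0.965420 = -0.854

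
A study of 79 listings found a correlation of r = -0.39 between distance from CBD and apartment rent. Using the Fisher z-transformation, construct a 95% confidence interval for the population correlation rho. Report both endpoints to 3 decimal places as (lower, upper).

(-0.563, -0.185)

z_r = atanh(-0.39) = -0.411800;  SE = 1/√(n−3) = 1/√76 = 0.114708
z-limits: -0.411800 ± 1.960·0.114708 = -0.411800 ± 0.224828 = [-0.636628, -0.186972]
ρ-limits: (tanh -0.636628, tanh -0.186972) = (-0.563, -0.185)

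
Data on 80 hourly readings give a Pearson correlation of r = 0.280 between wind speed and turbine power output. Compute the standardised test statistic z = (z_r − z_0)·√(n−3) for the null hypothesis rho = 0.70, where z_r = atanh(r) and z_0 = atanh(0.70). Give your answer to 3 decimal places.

Fisher z: atanh(0.280) = 0.287682, atanh(0.70) = 0.867301
z = (z_r − z_0)·√(n−3) = (0.287682 − 0.867301)·√77 = -0.579619 · 8.774964 = -5.086

-5.086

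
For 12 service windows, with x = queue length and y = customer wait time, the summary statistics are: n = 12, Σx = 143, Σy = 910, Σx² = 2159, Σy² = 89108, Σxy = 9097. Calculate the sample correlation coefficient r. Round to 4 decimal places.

-0.5778

Numerator: nΣxy − (Σx)(Σy) = 12·9097 − (143)(910) = -20966
Denominator: √[(nΣx²−(Σx)²)(nΣy²−(Σy)²)]
  nΣx²−(Σx)² = 12·2159 − 20449 = 5459;  nΣy²−(Σy)² = 12·89108 − 828100 = 241196
  √(5459·241196) = √1316688964 = 36286.2090
r = -20966 / 36286.2090 = -0.5778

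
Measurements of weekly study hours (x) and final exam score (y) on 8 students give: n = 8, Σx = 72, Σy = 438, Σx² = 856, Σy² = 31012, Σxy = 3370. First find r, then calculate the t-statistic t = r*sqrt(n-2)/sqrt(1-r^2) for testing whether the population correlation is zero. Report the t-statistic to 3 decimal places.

-1.315

S_xy = nΣxy − ΣxΣy = 8·3370 − 72·438 = 26960 − 31536 = -4576
S_xx = nΣx² − (Σx)² = 8·856 − 72² = 6848 − 5184 = 1664
S_yy = nΣy² − (Σy)² = 8·31012 − 438² = 248096 − 191844 = 56252
r = S_xy / √(S_xx·S_yy) = -4576 / √(1664·56252) = -4576 / √93603328 = -4576 / 9674.8813 = -0.4730
t = r·√(n−2)/√(1−r²) = -0.4730·√6 / √(1−0.223729) = -1.158609 / 0.881062 = -1.315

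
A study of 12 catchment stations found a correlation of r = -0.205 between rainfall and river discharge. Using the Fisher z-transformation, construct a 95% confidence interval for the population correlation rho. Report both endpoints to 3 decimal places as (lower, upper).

(-0.697, 0.418)

z_r = atanh(-0.205) = -0.207946;  SE = 1/√(n−3) = 1/√9 = 0.333333
z-limits: -0.207946 ± 1.960·0.333333 = -0.207946 ± 0.653333 = [-0.861279, 0.445387]
ρ-limits: (tanh -0.861279, tanh 0.445387) = (-0.697, 0.418)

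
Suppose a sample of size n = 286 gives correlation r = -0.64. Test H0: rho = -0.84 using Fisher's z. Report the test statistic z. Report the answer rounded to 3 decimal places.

7.789

Fisher z: atanh(-0.64) = -0.758174, atanh(-0.84) = -1.221174
z = (z_r − z_0)·√(n−3) = (-0.758174 − (-1.221174))·√283 = 0.463000 · 16.822604 = 7.789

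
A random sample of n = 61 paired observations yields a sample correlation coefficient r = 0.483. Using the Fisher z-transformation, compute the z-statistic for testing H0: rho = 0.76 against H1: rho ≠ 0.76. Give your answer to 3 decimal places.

-3.574

Fisher z: atanh(0.483) = 0.526890, atanh(0.76) = 0.996215
z = (z_r − z_0)·√(n−3) = (0.526890 − 0.996215)·√58 = -0.469325 · 7.615773 = -3.574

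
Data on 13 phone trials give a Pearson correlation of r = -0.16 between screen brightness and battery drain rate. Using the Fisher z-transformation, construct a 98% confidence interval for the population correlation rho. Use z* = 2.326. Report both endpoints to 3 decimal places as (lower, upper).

(-0.715, 0.518)

z_r = atanh(-0.16) = -0.161387;  SE = 1/√(n−3) = 1/√10 = 0.316228
z-limits: -0.161387 ± 2.326·0.316228 = -0.161387 ± 0.735546 = [-0.896933, 0.574159]
ρ-limits: (tanh -0.896933, tanh 0.574159) = (-0.715, 0.518)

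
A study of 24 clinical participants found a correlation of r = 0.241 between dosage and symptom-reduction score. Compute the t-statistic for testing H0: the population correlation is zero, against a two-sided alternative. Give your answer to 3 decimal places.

1 − r² = 1 − 0.058081 = 0.941919;  √(1−r²) = 0.970525
√(n−2) = √22 = 4.690416
t = r·√(n−2)/√(1−r²) = 0.241 · 4.690416 / 0.970525 = 1.165

1.165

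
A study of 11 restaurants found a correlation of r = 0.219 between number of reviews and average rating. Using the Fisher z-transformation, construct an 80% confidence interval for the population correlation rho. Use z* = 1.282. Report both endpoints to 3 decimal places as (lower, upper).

Fisher z: z_r = atanh(r) = ½·ln((1+0.219)/(1−0.219)) = 0.222605
SE(z) = 1/√(n−3) = 1/√8 = 0.353553
80% ⇒ z* = 1.282; margin = 1.282·0.353553 = 0.453255
CI on z-scale: (-0.230650, 0.675860)
Back-transform: tanh(-0.230650) = -0.226645, tanh(0.675860) = 0.588821

(-0.227, 0.589)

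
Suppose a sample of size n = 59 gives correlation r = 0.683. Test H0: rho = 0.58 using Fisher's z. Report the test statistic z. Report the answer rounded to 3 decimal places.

Fisher z: atanh(0.683) = 0.834716, atanh(0.58) = 0.662463
z = (z_r − z_0)·√(n−3) = (0.834716 − 0.662463)·√56 = 0.172253 · 7.483315 = 1.289

1.289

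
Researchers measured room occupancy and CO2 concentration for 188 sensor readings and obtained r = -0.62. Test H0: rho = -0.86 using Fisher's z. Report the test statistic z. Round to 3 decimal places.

7.730

Fisher z: atanh(-0.62) = -0.725005, atanh(-0.86) = -1.293345
z = (z_r − z_0)·√(n−3) = (-0.725005 − (-1.293345))·√185 = 0.568340 · 13.601471 = 7.730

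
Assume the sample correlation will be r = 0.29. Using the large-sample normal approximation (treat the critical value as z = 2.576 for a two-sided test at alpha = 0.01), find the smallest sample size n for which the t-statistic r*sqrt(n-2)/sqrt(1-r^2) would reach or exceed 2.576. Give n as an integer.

75

Need r·√(n−2)/√(1−r²) ≥ 2.576
√(n−2) ≥ 2.576·√(1−0.0841) / 0.29 = 2.576·0.957027 / 0.29 = 8.5010
n−2 ≥ 72.2670  ⇒  n ≥ 74.2670
Smallest integer n = 75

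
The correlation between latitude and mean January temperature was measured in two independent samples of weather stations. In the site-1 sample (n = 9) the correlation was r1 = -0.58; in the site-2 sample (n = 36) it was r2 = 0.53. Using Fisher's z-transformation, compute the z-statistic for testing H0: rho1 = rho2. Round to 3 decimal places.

z1 = atanh(-0.58) = -0.662463,  z2 = atanh(0.53) = 0.590145
SE = √(1/(n1−3) + 1/(n2−3)) = √(1/6 + 1/33) = √(0.1666667 + 0.0303030) = √0.1969697 = 0.443813
z = (z1 − z2)/SE = (-0.662463 − 0.590145) / 0.443813 = -1.252608 / 0.443813 = -2.822

-2.822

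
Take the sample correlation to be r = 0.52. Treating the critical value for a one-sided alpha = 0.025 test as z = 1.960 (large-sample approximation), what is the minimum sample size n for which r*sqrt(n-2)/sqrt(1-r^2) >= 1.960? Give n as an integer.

r√(n−2)/√(1−r²) ≥ 1.960  ⇔  n−2 ≥ (1.960)²·(1−r²)/r²
(1−r²)/r² = (1−0.2704)/0.2704 = 2.6982
n ≥ 2 + 3.8416·2.6982 = 2 + 10.3654 = 12.3654
⌈12.3654⌉ = 13

13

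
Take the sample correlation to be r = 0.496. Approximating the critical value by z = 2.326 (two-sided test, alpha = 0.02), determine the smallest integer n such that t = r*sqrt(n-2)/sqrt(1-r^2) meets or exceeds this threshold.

19

Need r·√(n−2)/√(1−r²) ≥ 2.326
√(n−2) ≥ 2.326·√(1−0.246016) / 0.496 = 2.326·0.868323 / 0.496 = 4.0720
n−2 ≥ 16.5812  ⇒  n ≥ 18.5812
Smallest integer n = 19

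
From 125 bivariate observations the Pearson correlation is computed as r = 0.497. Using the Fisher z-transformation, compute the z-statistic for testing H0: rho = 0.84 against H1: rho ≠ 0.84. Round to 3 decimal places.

-7.465

Fisher z: atanh(0.497) = 0.545314, atanh(0.84) = 1.221174
z = (z_r − z_0)·√(n−3) = (0.545314 − 1.221174)·√122 = -0.675860 · 11.045361 = -7.465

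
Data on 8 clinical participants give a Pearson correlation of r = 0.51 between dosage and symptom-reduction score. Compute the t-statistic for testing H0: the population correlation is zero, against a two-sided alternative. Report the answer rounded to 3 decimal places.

1 − r² = 1 − 0.2601 = 0.7399;  √(1−r²) = 0.860174
√(n−2) = √6 = 2.449490
t = r·√(n−2)/√(1−r²) = 0.51 · 2.449490 / 0.860174 = 1.452

1.452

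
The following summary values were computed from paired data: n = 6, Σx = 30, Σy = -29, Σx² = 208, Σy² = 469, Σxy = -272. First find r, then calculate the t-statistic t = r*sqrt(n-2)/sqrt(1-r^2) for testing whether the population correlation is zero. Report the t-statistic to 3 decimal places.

-4.682

S_xy = nΣxy − ΣxΣy = 6·(-272) − 30·(-29) = -1632 − (-870) = -762
S_xx = nΣx² − (Σx)² = 6·208 − 30² = 1248 − 900 = 348
S_yy = nΣy² − (Σy)² = 6·469 − (-29)² = 2814 − 841 = 1973
r = S_xy / √(S_xx·S_yy) = -762 / √(348·1973) = -762 / √686604 = -762 / 828.6157 = -0.9196
t = r·√(n−2)/√(1−r²) = -0.9196·√4 / √(1−0.845664) = -1.839200 / 0.392856 = -4.682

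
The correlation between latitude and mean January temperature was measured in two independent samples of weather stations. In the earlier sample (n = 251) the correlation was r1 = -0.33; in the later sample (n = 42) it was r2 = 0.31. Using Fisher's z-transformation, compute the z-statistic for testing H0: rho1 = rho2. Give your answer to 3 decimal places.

z1 = atanh(-0.33) = -0.342828,  z2 = atanh(0.31) = 0.320545
SE = √(1/(n1−3) + 1/(n2−3)) = √(1/248 + 1/39) = √(0.0040323 + 0.0256410) = √0.0296733 = 0.172259
z = (z1 − z2)/SE = (-0.342828 − 0.320545) / 0.172259 = -0.663373 / 0.172259 = -3.851

-3.851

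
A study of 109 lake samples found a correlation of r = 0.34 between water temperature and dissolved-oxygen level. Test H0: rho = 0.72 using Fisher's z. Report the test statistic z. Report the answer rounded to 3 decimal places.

Fisher z: atanh(0.34) = 0.354093, atanh(0.72) = 0.907645
z = (z_r − z_0)·√(n−3) = (0.354093 − 0.907645)·√106 = -0.553552 · 10.295630 = -5.699

-5.699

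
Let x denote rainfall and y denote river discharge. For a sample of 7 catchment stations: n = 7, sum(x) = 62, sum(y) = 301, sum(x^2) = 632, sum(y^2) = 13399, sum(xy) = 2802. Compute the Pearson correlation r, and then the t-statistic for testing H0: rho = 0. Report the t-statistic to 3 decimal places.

Numerator: nΣxy − (Σx)(Σy) = 7·2802 − (62)(301) = 952
Denominator: √[(nΣx²−(Σx)²)(nΣy²−(Σy)²)]
  nΣx²−(Σx)² = 7·632 − 3844 = 580;  nΣy²−(Σy)² = 7·13399 − 90601 = 3192
  √(580·3192) = √1851360 = 1360.6469
r = 952 / 1360.6469 = 0.6997
t = r·√(n−2)/√(1−r²) = 0.6997·√5 / √(1−0.489580) = 1.564577 / 0.714437 = 2.190

2.190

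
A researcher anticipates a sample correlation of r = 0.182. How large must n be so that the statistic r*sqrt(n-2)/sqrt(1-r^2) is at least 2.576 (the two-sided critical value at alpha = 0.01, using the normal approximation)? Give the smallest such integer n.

r√(n−2)/√(1−r²) ≥ 2.576  ⇔  n−2 ≥ (2.576)²·(1−r²)/r²
(1−r²)/r² = (1−0.033124)/0.033124 = 29.1896
n ≥ 2 + 6.635776·29.1896 = 2 + 193.6956 = 195.6956
⌈195.6956⌉ = 196

196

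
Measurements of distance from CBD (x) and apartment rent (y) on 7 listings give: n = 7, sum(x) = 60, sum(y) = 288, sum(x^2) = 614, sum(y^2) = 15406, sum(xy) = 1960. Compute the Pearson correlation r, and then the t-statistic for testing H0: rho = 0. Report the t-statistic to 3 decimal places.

Numerator: nΣxy − (Σx)(Σy) = 7·1960 − (60)(288) = -3560
Denominator: √[(nΣx²−(Σx)²)(nΣy²−(Σy)²)]
  nΣx²−(Σx)² = 7·614 − 3600 = 698;  nΣy²−(Σy)² = 7·15406 − 82944 = 24898
  √(698·24898) = √17378804 = 4168.7893
r = -3560 / 4168.7893 = -0.8540
t = r·√(n−2)/√(1−r²) = -0.8540·√5 / √(1−0.729316) = -1.909602 / 0.520273 = -3.670

-3.670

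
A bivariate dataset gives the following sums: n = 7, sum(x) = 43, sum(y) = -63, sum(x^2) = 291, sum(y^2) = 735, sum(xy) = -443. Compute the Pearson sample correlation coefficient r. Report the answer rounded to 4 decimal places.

S_xy = nΣxy − ΣxΣy = 7·(-443) − 43·(-63) = -3101 − (-2709) = -392
S_xx = nΣx² − (Σx)² = 7·291 − 43² = 2037 − 1849 = 188
S_yy = nΣy² − (Σy)² = 7·735 − (-63)² = 5145 − 3969 = 1176
r = S_xy / √(S_xx·S_yy) = -392 / √(188·1176) = -392 / √221088 = -392 / 470.2000 = -0.8337

-0.8337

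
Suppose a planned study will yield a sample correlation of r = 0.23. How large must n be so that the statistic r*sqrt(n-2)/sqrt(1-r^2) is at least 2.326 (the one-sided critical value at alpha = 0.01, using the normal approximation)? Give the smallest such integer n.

99

r√(n−2)/√(1−r²) ≥ 2.326  ⇔  n−2 ≥ (2.326)²·(1−r²)/r²
(1−r²)/r² = (1−0.0529)/0.0529 = 17.9036
n ≥ 2 + 5.410276·17.9036 = 2 + 96.8634 = 98.8634
⌈98.8634⌉ = 99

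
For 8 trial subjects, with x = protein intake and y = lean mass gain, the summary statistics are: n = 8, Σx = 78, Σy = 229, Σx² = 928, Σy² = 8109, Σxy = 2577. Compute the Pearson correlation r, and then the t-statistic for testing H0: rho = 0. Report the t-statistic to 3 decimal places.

S_xy = nΣxy − ΣxΣy = 8·2577 − 78·229 = 20616 − 17862 = 2754
S_xx = nΣx² − (Σx)² = 8·928 − 78² = 7424 − 6084 = 1340
S_yy = nΣy² − (Σy)² = 8·8109 − 229² = 64872 − 52441 = 12431
r = S_xy / √(S_xx·S_yy) = 2754 / √(1340·12431) = 2754 / √16657540 = 2754 / 4081.3650 = 0.6748
t = r·√(n−2)/√(1−r²) = 0.6748·√6 / √(1−0.455355) = 1.652916 / 0.738001 = 2.240

2.240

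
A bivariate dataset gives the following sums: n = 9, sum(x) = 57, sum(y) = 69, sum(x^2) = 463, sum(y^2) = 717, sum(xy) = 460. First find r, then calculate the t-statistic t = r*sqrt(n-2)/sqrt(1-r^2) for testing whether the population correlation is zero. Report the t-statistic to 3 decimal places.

0.446

Numerator: nΣxy − (Σx)(Σy) = 9·460 − (57)(69) = 207
Denominator: √[(nΣx²−(Σx)²)(nΣy²−(Σy)²)]
  nΣx²−(Σx)² = 9·463 − 3249 = 918;  nΣy²−(Σy)² = 9·717 − 4761 = 1692
  √(918·1692) = √1553256 = 1246.2969
r = 207 / 1246.2969 = 0.1661
t = r·√(n−2)/√(1−r²) = 0.1661·√7 / √(1−0.027589) = 0.439459 / 0.986109 = 0.446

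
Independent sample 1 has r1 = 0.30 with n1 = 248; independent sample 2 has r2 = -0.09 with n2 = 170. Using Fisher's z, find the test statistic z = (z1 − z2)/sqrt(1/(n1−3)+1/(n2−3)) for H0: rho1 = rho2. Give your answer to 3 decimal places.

Fisher z-transforms: z1 = atanh(0.30) = 0.309520, z2 = atanh(-0.09) = -0.090244; difference d = 0.399764
Var(d) = 1/245 + 1/167 = 0.0040816 + 0.0059880 = 0.0100696
z = d/√Var(d) = 0.399764 / √0.0100696 = 0.399764 / 0.100347 = 3.984

3.984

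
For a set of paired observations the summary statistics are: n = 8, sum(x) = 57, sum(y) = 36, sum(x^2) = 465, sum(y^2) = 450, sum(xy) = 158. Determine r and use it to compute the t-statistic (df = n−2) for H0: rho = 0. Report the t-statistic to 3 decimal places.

Numerator: nΣxy − (Σx)(Σy) = 8·158 − (57)(36) = -788
Denominator: √[(nΣx²−(Σx)²)(nΣy²−(Σy)²)]
  nΣx²−(Σx)² = 8·465 − 3249 = 471;  nΣy²−(Σy)² = 8·450 − 1296 = 2304
  √(471·2304) = √1085184 = 1041.7217
r = -788 / 1041.7217 = -0.7564
t = r·√(n−2)/√(1−r²) = -0.7564·√6 / √(1−0.572141) = -1.852794 / 0.654109 = -2.833

-2.833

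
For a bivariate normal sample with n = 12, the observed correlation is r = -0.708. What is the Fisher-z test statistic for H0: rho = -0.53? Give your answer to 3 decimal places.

z_r = atanh(-0.708) = -0.883162,  z_0 = atanh(-0.53) = -0.590145
SE = 1/√(n−3) = 1/√9 = 0.333333
z = (z_r − z_0)/SE = (-0.883162 − (-0.590145)) / 0.333333 = -0.293017 / 0.333333 = -0.879

-0.879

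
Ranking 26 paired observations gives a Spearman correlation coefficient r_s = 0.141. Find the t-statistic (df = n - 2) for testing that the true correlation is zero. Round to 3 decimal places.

t = r_s·√(n−2) / √(1−r_s²) with r_s = 0.141, n = 26
  = 0.141·√24 / √(1 − 0.019881)
  = 0.141·4.898979 / 0.990010
  = 0.690756 / 0.990010 = 0.698

0.698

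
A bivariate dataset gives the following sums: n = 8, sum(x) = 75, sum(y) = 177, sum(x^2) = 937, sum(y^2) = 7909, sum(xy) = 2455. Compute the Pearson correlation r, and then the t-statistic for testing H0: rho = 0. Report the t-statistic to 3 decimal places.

3.553

Numerator: nΣxy − (Σx)(Σy) = 8·2455 − (75)(177) = 6365
Denominator: √[(nΣx²−(Σx)²)(nΣy²−(Σy)²)]
  nΣx²−(Σx)² = 8·937 − 5625 = 1871;  nΣy²−(Σy)² = 8·7909 − 31329 = 31943
  √(1871·31943) = √59765353 = 7730.8055
r = 6365 / 7730.8055 = 0.8233
t = r·√(n−2)/√(1−r²) = 0.8233·√6 / √(1−0.677823) = 2.016665 / 0.567606 = 3.553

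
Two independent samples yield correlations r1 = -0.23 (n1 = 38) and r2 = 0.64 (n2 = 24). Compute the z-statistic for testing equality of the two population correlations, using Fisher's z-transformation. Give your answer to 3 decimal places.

Fisher z-transforms: z1 = atanh(-0.23) = -0.234189, z2 = atanh(0.64) = 0.758174; difference d = -0.992363
Var(d) = 1/35 + 1/21 = 0.0285714 + 0.0476190 = 0.0761904
z = d/√Var(d) = -0.992363 / √0.0761904 = -0.992363 / 0.276026 = -3.595

-3.595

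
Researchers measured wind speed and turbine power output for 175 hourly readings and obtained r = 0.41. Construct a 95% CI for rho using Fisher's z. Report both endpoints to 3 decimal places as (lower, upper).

(0.279, 0.526)

z_r = atanh(0.41) = 0.435611;  SE = 1/√(n−3) = 1/√172 = 0.076249
z-limits: 0.435611 ± 1.960·0.076249 = 0.435611 ± 0.149448 = [0.286163, 0.585059]
ρ-limits: (tanh 0.286163, tanh 0.585059) = (0.279, 0.526)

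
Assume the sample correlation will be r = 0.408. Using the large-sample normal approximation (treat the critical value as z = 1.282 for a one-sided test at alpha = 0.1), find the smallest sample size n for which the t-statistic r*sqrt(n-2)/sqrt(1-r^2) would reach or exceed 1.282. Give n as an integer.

Need r·√(n−2)/√(1−r²) ≥ 1.282
√(n−2) ≥ 1.282·√(1−0.166464) / 0.408 = 1.282·0.912982 / 0.408 = 2.8687
n−2 ≥ 8.2294  ⇒  n ≥ 10.2294
Smallest integer n = 11

11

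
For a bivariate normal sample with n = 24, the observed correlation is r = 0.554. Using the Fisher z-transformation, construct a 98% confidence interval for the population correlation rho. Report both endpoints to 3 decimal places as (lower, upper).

(0.116, 0.812)

z_r = atanh(0.554) = 0.624134;  SE = 1/√(n−3) = 1/√21 = 0.218218
z-limits: 0.624134 ± 2.326·0.218218 = 0.624134 ± 0.507575 = [0.116559, 1.131709]
ρ-limits: (tanh 0.116559, tanh 1.131709) = (0.116, 0.812)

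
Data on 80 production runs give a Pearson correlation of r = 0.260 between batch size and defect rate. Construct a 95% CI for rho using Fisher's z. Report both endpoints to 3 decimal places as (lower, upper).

z_r = atanh(0.260) = 0.266108;  SE = 1/√(n−3) = 1/√77 = 0.113961
z-limits: 0.266108 ± 1.960·0.113961 = 0.266108 ± 0.223364 = [0.042744, 0.489472]
ρ-limits: (tanh 0.042744, tanh 0.489472) = (0.043, 0.454)

(0.043, 0.454)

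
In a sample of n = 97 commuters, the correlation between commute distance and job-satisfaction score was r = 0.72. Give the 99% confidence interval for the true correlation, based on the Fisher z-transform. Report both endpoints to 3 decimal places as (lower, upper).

z_r = atanh(0.72) = 0.907645;  SE = 1/√(n−3) = 1/√94 = 0.103142
z-limits: 0.907645 ± 2.576·0.103142 = 0.907645 ± 0.265694 = [0.641951, 1.173339]
ρ-limits: (tanh 0.641951, tanh 1.173339) = (0.566, 0.825)

(0.566, 0.825)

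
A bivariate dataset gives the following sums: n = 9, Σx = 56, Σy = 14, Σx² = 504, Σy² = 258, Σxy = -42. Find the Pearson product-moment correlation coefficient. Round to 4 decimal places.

S_xy = nΣxy − ΣxΣy = 9·(-42) − 56·14 = -378 − 784 = -1162
S_xx = nΣx² − (Σx)² = 9·504 − 56² = 4536 − 3136 = 1400
S_yy = nΣy² − (Σy)² = 9·258 − 14² = 2322 − 196 = 2126
r = S_xy / √(S_xx·S_yy) = -1162 / √(1400·2126) = -1162 / √2976400 = -1162 / 1725.2246 = -0.6735

-0.6735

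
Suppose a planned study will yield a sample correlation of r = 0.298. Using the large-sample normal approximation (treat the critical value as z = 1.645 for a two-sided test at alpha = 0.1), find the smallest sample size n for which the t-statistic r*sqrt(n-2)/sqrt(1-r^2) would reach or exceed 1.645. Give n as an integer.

r√(n−2)/√(1−r²) ≥ 1.645  ⇔  n−2 ≥ (1.645)²·(1−r²)/r²
(1−r²)/r² = (1−0.088804)/0.088804 = 10.2608
n ≥ 2 + 2.706025·10.2608 = 2 + 27.7660 = 29.7660
⌈29.7660⌉ = 30

30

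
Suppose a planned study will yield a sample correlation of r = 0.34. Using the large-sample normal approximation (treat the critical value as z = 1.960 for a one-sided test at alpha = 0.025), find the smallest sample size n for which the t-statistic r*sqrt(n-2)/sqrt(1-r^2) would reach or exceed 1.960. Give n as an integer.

Need r·√(n−2)/√(1−r²) ≥ 1.960
√(n−2) ≥ 1.960·√(1−0.1156) / 0.34 = 1.960·0.940425 / 0.34 = 5.4213
n−2 ≥ 29.3905  ⇒  n ≥ 31.3905
Smallest integer n = 32

32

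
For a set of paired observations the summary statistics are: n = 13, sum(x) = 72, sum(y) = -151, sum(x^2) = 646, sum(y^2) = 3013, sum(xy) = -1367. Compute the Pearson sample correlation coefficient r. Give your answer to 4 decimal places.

-0.9512

Numerator: nΣxy − (Σx)(Σy) = 13·(-1367) − (72)(-151) = -6899
Denominator: √[(nΣx²−(Σx)²)(nΣy²−(Σy)²)]
  nΣx²−(Σx)² = 13·646 − 5184 = 3214;  nΣy²−(Σy)² = 13·3013 − 22801 = 16368
  √(3214·16368) = √52606752 = 7253.0512
r = -6899 / 7253.0512 = -0.9512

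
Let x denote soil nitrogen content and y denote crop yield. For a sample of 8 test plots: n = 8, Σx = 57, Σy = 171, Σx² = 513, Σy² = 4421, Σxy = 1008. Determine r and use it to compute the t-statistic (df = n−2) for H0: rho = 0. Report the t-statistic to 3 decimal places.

S_xy = nΣxy − ΣxΣy = 8·1008 − 57·171 = 8064 − 9747 = -1683
S_xx = nΣx² − (Σx)² = 8·513 − 57² = 4104 − 3249 = 855
S_yy = nΣy² − (Σy)² = 8·4421 − 171² = 35368 − 29241 = 6127
r = S_xy / √(S_xx·S_yy) = -1683 / √(855·6127) = -1683 / √5238585 = -1683 / 2288.7955 = -0.7353
t = r·√(n−2)/√(1−r²) = -0.7353·√6 / √(1−0.540666) = -1.801110 / 0.677742 = -2.658

-2.658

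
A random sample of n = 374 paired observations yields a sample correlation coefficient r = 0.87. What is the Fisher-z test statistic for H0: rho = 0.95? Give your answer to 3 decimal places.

-9.606

Fisher z: atanh(0.87) = 1.333080, atanh(0.95) = 1.831781
z = (z_r − z_0)·√(n−3) = (1.333080 − 1.831781)·√371 = -0.498701 · 19.261360 = -9.606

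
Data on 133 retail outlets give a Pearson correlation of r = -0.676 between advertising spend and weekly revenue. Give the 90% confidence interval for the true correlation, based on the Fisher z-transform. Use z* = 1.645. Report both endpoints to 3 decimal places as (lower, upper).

(-0.747, -0.590)

Fisher z: z_r = atanh(r) = ½·ln((1+(-0.676))/(1−(-0.676))) = -0.821711
SE(z) = 1/√(n−3) = 1/√130 = 0.087706
90% ⇒ z* = 1.645; margin = 1.645·0.087706 = 0.144276
CI on z-scale: (-0.965987, -0.677435)
Back-transform: tanh(-0.965987) = -0.746936, tanh(-0.677435) = -0.589849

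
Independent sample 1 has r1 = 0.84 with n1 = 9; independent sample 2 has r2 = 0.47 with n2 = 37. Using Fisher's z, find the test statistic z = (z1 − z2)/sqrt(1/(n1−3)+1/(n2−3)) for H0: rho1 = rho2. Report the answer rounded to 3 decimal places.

Fisher z-transforms: z1 = atanh(0.84) = 1.221174, z2 = atanh(0.47) = 0.510070; difference d = 0.711104
Var(d) = 1/6 + 1/34 = 0.1666667 + 0.0294118 = 0.1960785
z = d/√Var(d) = 0.711104 / √0.1960785 = 0.711104 / 0.442808 = 1.606

1.606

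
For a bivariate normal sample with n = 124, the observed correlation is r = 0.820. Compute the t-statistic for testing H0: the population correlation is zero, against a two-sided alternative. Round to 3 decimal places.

1 − r² = 1 − 0.672400 = 0.327600;  √(1−r²) = 0.572364
√(n−2) = √122 = 11.045361
t = r·√(n−2)/√(1−r²) = 0.820 · 11.045361 / 0.572364 = 15.824

15.824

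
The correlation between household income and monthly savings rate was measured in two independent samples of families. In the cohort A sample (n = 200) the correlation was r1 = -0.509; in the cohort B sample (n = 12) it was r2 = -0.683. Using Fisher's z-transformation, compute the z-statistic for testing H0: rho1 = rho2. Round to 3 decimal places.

0.802

z1 = atanh(-0.509) = -0.561379,  z2 = atanh(-0.683) = -0.834716
SE = √(1/(n1−3) + 1/(n2−3)) = √(1/197 + 1/9) = √(0.0050761 + 0.1111111) = √0.1161872 = 0.340862
z = (z1 − z2)/SE = (-0.561379 − (-0.834716)) / 0.340862 = 0.273337 / 0.340862 = 0.802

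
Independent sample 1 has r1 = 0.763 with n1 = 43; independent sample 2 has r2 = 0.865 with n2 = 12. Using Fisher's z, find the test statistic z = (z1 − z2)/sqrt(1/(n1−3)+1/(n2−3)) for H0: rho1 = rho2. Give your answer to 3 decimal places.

-0.839

Fisher z-transforms: z1 = atanh(0.763) = 1.003356, z2 = atanh(0.865) = 1.312871; difference d = -0.309515
Var(d) = 1/40 + 1/9 = 0.0250000 + 0.1111111 = 0.1361111
z = d/√Var(d) = -0.309515 / √0.1361111 = -0.309515 / 0.368932 = -0.839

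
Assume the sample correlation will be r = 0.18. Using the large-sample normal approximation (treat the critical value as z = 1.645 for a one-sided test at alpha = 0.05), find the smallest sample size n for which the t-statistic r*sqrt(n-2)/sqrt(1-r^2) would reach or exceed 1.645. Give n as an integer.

Need r·√(n−2)/√(1−r²) ≥ 1.645
√(n−2) ≥ 1.645·√(1−0.0324) / 0.18 = 1.645·0.983667 / 0.18 = 8.9896
n−2 ≥ 80.8129  ⇒  n ≥ 82.8129
Smallest integer n = 83

83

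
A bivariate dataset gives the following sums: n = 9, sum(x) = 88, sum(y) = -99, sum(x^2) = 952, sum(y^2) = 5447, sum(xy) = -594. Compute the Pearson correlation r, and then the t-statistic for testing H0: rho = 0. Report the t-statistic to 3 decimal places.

Numerator: nΣxy − (Σx)(Σy) = 9·(-594) − (88)(-99) = 3366
Denominator: √[(nΣx²−(Σx)²)(nΣy²−(Σy)²)]
  nΣx²−(Σx)² = 9·952 − 7744 = 824;  nΣy²−(Σy)² = 9·5447 − 9801 = 39222
  √(824·39222) = √32318928 = 5684.9739
r = 3366 / 5684.9739 = 0.5921
t = r·√(n−2)/√(1−r²) = 0.5921·√7 / √(1−0.350582) = 1.566549 / 0.805865 = 1.944

1.944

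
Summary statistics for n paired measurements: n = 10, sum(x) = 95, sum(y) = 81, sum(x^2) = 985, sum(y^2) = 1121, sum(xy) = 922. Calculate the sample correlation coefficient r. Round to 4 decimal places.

0.7787

S_xy = nΣxy − ΣxΣy = 10·922 − 95·81 = 9220 − 7695 = 1525
S_xx = nΣx² − (Σx)² = 10·985 − 95² = 9850 − 9025 = 825
S_yy = nΣy² − (Σy)² = 10·1121 − 81² = 11210 − 6561 = 4649
r = S_xy / √(S_xx·S_yy) = 1525 / √(825·4649) = 1525 / √3835425 = 1525 / 1958.4241 = 0.7787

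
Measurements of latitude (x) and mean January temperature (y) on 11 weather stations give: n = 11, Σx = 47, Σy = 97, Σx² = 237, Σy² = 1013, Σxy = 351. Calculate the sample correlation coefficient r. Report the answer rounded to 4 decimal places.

-0.8402

Numerator: nΣxy − (Σx)(Σy) = 11·351 − (47)(97) = -698
Denominator: √[(nΣx²−(Σx)²)(nΣy²−(Σy)²)]
  nΣx²−(Σx)² = 11·237 − 2209 = 398;  nΣy²−(Σy)² = 11·1013 − 9409 = 1734
  √(398·1734) = √690132 = 830.7418
r = -698 / 830.7418 = -0.8402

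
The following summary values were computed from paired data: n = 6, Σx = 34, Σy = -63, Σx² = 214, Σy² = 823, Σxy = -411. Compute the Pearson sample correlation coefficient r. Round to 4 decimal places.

-0.9200

S_xy = nΣxy − ΣxΣy = 6·(-411) − 34·(-63) = -2466 − (-2142) = -324
S_xx = nΣx² − (Σx)² = 6·214 − 34² = 1284 − 1156 = 128
S_yy = nΣy² − (Σy)² = 6·823 − (-63)² = 4938 − 3969 = 969
r = S_xy / √(S_xx·S_yy) = -324 / √(128·969) = -324 / √124032 = -324 / 352.1818 = -0.9200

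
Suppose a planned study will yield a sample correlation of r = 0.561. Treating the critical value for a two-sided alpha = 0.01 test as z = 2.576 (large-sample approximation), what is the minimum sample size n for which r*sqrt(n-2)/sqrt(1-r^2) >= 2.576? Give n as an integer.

17

Need r·√(n−2)/√(1−r²) ≥ 2.576
√(n−2) ≥ 2.576·√(1−0.314721) / 0.561 = 2.576·0.827816 / 0.561 = 3.8012
n−2 ≥ 14.4491  ⇒  n ≥ 16.4491
Smallest integer n = 17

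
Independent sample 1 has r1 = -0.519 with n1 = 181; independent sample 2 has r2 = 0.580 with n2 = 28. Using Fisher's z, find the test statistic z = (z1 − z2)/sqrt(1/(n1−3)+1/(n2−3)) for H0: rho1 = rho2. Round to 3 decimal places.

z1 = atanh(-0.519) = -0.574970,  z2 = atanh(0.580) = 0.662463
SE = √(1/(n1−3) + 1/(n2−3)) = √(1/178 + 1/25) = √(0.0056180 + 0.0400000) = √0.0456180 = 0.213584
z = (z1 − z2)/SE = (-0.574970 − 0.662463) / 0.213584 = -1.237433 / 0.213584 = -5.794

-5.794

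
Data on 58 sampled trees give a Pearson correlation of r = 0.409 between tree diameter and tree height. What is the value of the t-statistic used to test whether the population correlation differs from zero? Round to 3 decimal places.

3.354

1 − r² = 1 − 0.167281 = 0.832719;  √(1−r²) = 0.912534
√(n−2) = √56 = 7.483315
t = r·√(n−2)/√(1−r²) = 0.409 · 7.483315 / 0.912534 = 3.354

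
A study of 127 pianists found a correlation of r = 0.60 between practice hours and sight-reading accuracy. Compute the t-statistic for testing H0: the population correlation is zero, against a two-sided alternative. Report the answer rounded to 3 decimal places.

1 − r² = 1 − 0.3600 = 0.6400;  √(1−r²) = 0.800000
√(n−2) = √125 = 11.180340
t = r·√(n−2)/√(1−r²) = 0.60 · 11.180340 / 0.800000 = 8.385

8.385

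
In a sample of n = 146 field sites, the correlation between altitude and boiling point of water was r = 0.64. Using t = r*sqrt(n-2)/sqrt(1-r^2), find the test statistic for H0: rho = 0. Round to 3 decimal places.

t = r·√(n−2) / √(1−r²) with r = 0.64, n = 146
  = 0.64·√144 / √(1 − 0.4096)
  = 0.64·12.000000 / 0.768375
  = 7.680000 / 0.768375 = 9.995

9.995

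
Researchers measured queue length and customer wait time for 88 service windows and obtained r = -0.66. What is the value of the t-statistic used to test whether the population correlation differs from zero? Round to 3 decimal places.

t = r·√(n−2) / √(1−r²) with r = -0.66, n = 88
  = -0.66·√86 / √(1 − 0.4356)
  = -0.66·9.273618 / 0.751266
  = -6.120588 / 0.751266 = -8.147

-8.147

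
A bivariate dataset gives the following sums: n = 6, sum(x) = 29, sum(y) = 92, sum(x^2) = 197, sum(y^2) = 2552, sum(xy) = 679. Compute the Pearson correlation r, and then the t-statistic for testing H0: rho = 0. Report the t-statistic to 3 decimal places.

S_xy = nΣxy − ΣxΣy = 6·679 − 29·92 = 4074 − 2668 = 1406
S_xx = nΣx² − (Σx)² = 6·197 − 29² = 1182 − 841 = 341
S_yy = nΣy² − (Σy)² = 6·2552 − 92² = 15312 − 8464 = 6848
r = S_xy / √(S_xx·S_yy) = 1406 / √(341·6848) = 1406 / √2335168 = 1406 / 1528.1256 = 0.9201
t = r·√(n−2)/√(1−r²) = 0.9201·√4 / √(1−0.846584) = 1.840200 / 0.391684 = 4.698

4.698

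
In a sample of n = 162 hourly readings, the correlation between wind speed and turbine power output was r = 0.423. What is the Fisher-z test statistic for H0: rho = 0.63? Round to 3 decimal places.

z_r = atanh(0.423) = 0.451340,  z_0 = atanh(0.63) = 0.741416
SE = 1/√(n−3) = 1/√159 = 0.079305
z = (z_r − z_0)/SE = (0.451340 − 0.741416) / 0.079305 = -0.290076 / 0.079305 = -3.658

-3.658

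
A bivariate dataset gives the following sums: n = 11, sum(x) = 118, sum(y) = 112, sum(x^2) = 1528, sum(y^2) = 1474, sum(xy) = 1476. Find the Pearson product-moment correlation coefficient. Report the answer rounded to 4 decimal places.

0.9283

S_xy = nΣxy − ΣxΣy = 11·1476 − 118·112 = 16236 − 13216 = 3020
S_xx = nΣx² − (Σx)² = 11·1528 − 118² = 16808 − 13924 = 2884
S_yy = nΣy² − (Σy)² = 11·1474 − 112² = 16214 − 12544 = 3670
r = S_xy / √(S_xx·S_yy) = 3020 / √(2884·3670) = 3020 / √10584280 = 3020 / 3253.3490 = 0.9283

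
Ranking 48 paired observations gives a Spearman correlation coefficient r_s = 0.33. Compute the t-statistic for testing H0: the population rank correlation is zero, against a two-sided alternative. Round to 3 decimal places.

1 − r_s² = 1 − 0.1089 = 0.8911;  √(1−r_s²) = 0.943981
√(n−2) = √46 = 6.782330
t = r_s·√(n−2)/√(1−r_s²) = 0.33 · 6.782330 / 0.943981 = 2.371

2.371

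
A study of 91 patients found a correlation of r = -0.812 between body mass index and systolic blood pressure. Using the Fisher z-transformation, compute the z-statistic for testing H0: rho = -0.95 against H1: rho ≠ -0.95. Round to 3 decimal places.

z_r = atanh(-0.812) = -1.132872,  z_0 = atanh(-0.95) = -1.831781
SE = 1/√(n−3) = 1/√88 = 0.106600
z = (z_r − z_0)/SE = (-1.132872 − (-1.831781)) / 0.106600 = 0.698909 / 0.106600 = 6.556

6.556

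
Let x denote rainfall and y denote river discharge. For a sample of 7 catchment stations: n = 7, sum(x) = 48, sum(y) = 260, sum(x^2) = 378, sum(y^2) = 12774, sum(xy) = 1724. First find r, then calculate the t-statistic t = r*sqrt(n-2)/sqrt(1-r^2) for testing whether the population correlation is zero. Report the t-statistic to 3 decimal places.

-0.341

Numerator: nΣxy − (Σx)(Σy) = 7·1724 − (48)(260) = -412
Denominator: √[(nΣx²−(Σx)²)(nΣy²−(Σy)²)]
  nΣx²−(Σx)² = 7·378 − 2304 = 342;  nΣy²−(Σy)² = 7·12774 − 67600 = 21818
  √(342·21818) = √7461756 = 2731.6215
r = -412 / 2731.6215 = -0.1508
t = r·√(n−2)/√(1−r²) = -0.1508·√5 / √(1−0.022741) = -0.337199 / 0.988564 = -0.341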